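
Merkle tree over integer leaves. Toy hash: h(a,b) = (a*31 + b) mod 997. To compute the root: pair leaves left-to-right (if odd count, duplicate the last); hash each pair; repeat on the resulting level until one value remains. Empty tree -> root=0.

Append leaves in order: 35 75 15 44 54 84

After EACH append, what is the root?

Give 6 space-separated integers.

Answer: 35 163 548 577 402 365

Derivation:
After append 35 (leaves=[35]):
  L0: [35]
  root=35
After append 75 (leaves=[35, 75]):
  L0: [35, 75]
  L1: h(35,75)=(35*31+75)%997=163 -> [163]
  root=163
After append 15 (leaves=[35, 75, 15]):
  L0: [35, 75, 15]
  L1: h(35,75)=(35*31+75)%997=163 h(15,15)=(15*31+15)%997=480 -> [163, 480]
  L2: h(163,480)=(163*31+480)%997=548 -> [548]
  root=548
After append 44 (leaves=[35, 75, 15, 44]):
  L0: [35, 75, 15, 44]
  L1: h(35,75)=(35*31+75)%997=163 h(15,44)=(15*31+44)%997=509 -> [163, 509]
  L2: h(163,509)=(163*31+509)%997=577 -> [577]
  root=577
After append 54 (leaves=[35, 75, 15, 44, 54]):
  L0: [35, 75, 15, 44, 54]
  L1: h(35,75)=(35*31+75)%997=163 h(15,44)=(15*31+44)%997=509 h(54,54)=(54*31+54)%997=731 -> [163, 509, 731]
  L2: h(163,509)=(163*31+509)%997=577 h(731,731)=(731*31+731)%997=461 -> [577, 461]
  L3: h(577,461)=(577*31+461)%997=402 -> [402]
  root=402
After append 84 (leaves=[35, 75, 15, 44, 54, 84]):
  L0: [35, 75, 15, 44, 54, 84]
  L1: h(35,75)=(35*31+75)%997=163 h(15,44)=(15*31+44)%997=509 h(54,84)=(54*31+84)%997=761 -> [163, 509, 761]
  L2: h(163,509)=(163*31+509)%997=577 h(761,761)=(761*31+761)%997=424 -> [577, 424]
  L3: h(577,424)=(577*31+424)%997=365 -> [365]
  root=365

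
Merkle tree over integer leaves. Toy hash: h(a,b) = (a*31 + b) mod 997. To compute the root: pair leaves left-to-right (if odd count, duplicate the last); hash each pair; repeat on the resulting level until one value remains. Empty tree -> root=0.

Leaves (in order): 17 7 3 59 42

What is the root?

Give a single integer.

Answer: 580

Derivation:
L0: [17, 7, 3, 59, 42]
L1: h(17,7)=(17*31+7)%997=534 h(3,59)=(3*31+59)%997=152 h(42,42)=(42*31+42)%997=347 -> [534, 152, 347]
L2: h(534,152)=(534*31+152)%997=754 h(347,347)=(347*31+347)%997=137 -> [754, 137]
L3: h(754,137)=(754*31+137)%997=580 -> [580]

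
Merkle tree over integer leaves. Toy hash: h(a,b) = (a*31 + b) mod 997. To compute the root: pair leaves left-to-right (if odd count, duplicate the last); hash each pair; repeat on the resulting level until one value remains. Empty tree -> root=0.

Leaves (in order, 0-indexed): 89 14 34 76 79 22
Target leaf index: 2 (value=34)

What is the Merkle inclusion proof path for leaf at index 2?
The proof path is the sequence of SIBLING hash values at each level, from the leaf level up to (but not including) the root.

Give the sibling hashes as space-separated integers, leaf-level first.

Answer: 76 779 309

Derivation:
L0 (leaves): [89, 14, 34, 76, 79, 22], target index=2
L1: h(89,14)=(89*31+14)%997=779 [pair 0] h(34,76)=(34*31+76)%997=133 [pair 1] h(79,22)=(79*31+22)%997=477 [pair 2] -> [779, 133, 477]
  Sibling for proof at L0: 76
L2: h(779,133)=(779*31+133)%997=354 [pair 0] h(477,477)=(477*31+477)%997=309 [pair 1] -> [354, 309]
  Sibling for proof at L1: 779
L3: h(354,309)=(354*31+309)%997=316 [pair 0] -> [316]
  Sibling for proof at L2: 309
Root: 316
Proof path (sibling hashes from leaf to root): [76, 779, 309]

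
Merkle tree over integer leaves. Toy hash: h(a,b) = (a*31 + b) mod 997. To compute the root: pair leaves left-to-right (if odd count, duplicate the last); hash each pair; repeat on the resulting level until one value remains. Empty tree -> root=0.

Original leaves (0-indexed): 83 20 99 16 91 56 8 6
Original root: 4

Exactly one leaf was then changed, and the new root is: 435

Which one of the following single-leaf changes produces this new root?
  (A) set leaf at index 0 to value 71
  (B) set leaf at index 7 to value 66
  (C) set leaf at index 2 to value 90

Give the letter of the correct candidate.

Answer: A

Derivation:
Original leaves: [83, 20, 99, 16, 91, 56, 8, 6]
Target new root: 435
Try each candidate change and compute the resulting root:
Candidate A: set leaf[0] = 71 -> leaves = [71, 20, 99, 16, 91, 56, 8, 6]
  L0: [71, 20, 99, 16, 91, 56, 8, 6]
  L1: h(71,20)=(71*31+20)%997=227 h(99,16)=(99*31+16)%997=94 h(91,56)=(91*31+56)%997=883 h(8,6)=(8*31+6)%997=254 -> [227, 94, 883, 254]
  L2: h(227,94)=(227*31+94)%997=152 h(883,254)=(883*31+254)%997=708 -> [152, 708]
  L3: h(152,708)=(152*31+708)%997=435 -> [435]
  root = 435 == target 435  ** MATCH **
Candidate B: set leaf[7] = 66 -> leaves = [83, 20, 99, 16, 91, 56, 8, 66]
  L0: [83, 20, 99, 16, 91, 56, 8, 66]
  L1: h(83,20)=(83*31+20)%997=599 h(99,16)=(99*31+16)%997=94 h(91,56)=(91*31+56)%997=883 h(8,66)=(8*31+66)%997=314 -> [599, 94, 883, 314]
  L2: h(599,94)=(599*31+94)%997=717 h(883,314)=(883*31+314)%997=768 -> [717, 768]
  L3: h(717,768)=(717*31+768)%997=64 -> [64]
  root = 64 != target 435
Candidate C: set leaf[2] = 90 -> leaves = [83, 20, 90, 16, 91, 56, 8, 6]
  L0: [83, 20, 90, 16, 91, 56, 8, 6]
  L1: h(83,20)=(83*31+20)%997=599 h(90,16)=(90*31+16)%997=812 h(91,56)=(91*31+56)%997=883 h(8,6)=(8*31+6)%997=254 -> [599, 812, 883, 254]
  L2: h(599,812)=(599*31+812)%997=438 h(883,254)=(883*31+254)%997=708 -> [438, 708]
  L3: h(438,708)=(438*31+708)%997=328 -> [328]
  root = 328 != target 435
Candidate A produces the target root.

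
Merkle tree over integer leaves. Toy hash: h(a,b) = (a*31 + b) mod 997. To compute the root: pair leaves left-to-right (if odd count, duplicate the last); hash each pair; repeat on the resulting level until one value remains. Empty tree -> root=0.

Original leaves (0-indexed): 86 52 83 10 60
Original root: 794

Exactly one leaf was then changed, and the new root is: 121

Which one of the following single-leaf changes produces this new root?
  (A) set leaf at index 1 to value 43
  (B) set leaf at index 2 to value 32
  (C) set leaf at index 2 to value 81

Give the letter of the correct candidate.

Original leaves: [86, 52, 83, 10, 60]
Target new root: 121
Try each candidate change and compute the resulting root:
Candidate A: set leaf[1] = 43 -> leaves = [86, 43, 83, 10, 60]
  L0: [86, 43, 83, 10, 60]
  L1: h(86,43)=(86*31+43)%997=715 h(83,10)=(83*31+10)%997=589 h(60,60)=(60*31+60)%997=923 -> [715, 589, 923]
  L2: h(715,589)=(715*31+589)%997=820 h(923,923)=(923*31+923)%997=623 -> [820, 623]
  L3: h(820,623)=(820*31+623)%997=121 -> [121]
  root = 121 == target 121  ** MATCH **
Candidate B: set leaf[2] = 32 -> leaves = [86, 52, 32, 10, 60]
  L0: [86, 52, 32, 10, 60]
  L1: h(86,52)=(86*31+52)%997=724 h(32,10)=(32*31+10)%997=5 h(60,60)=(60*31+60)%997=923 -> [724, 5, 923]
  L2: h(724,5)=(724*31+5)%997=515 h(923,923)=(923*31+923)%997=623 -> [515, 623]
  L3: h(515,623)=(515*31+623)%997=636 -> [636]
  root = 636 != target 121
Candidate C: set leaf[2] = 81 -> leaves = [86, 52, 81, 10, 60]
  L0: [86, 52, 81, 10, 60]
  L1: h(86,52)=(86*31+52)%997=724 h(81,10)=(81*31+10)%997=527 h(60,60)=(60*31+60)%997=923 -> [724, 527, 923]
  L2: h(724,527)=(724*31+527)%997=40 h(923,923)=(923*31+923)%997=623 -> [40, 623]
  L3: h(40,623)=(40*31+623)%997=866 -> [866]
  root = 866 != target 121
Candidate A produces the target root.

Answer: A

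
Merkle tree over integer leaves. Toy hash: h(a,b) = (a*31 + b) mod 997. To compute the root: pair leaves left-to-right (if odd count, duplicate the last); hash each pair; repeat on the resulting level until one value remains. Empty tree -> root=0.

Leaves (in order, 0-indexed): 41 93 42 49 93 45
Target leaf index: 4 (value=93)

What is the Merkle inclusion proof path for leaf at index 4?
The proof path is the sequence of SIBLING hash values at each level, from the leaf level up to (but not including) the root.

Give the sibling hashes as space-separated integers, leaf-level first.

L0 (leaves): [41, 93, 42, 49, 93, 45], target index=4
L1: h(41,93)=(41*31+93)%997=367 [pair 0] h(42,49)=(42*31+49)%997=354 [pair 1] h(93,45)=(93*31+45)%997=934 [pair 2] -> [367, 354, 934]
  Sibling for proof at L0: 45
L2: h(367,354)=(367*31+354)%997=764 [pair 0] h(934,934)=(934*31+934)%997=975 [pair 1] -> [764, 975]
  Sibling for proof at L1: 934
L3: h(764,975)=(764*31+975)%997=731 [pair 0] -> [731]
  Sibling for proof at L2: 764
Root: 731
Proof path (sibling hashes from leaf to root): [45, 934, 764]

Answer: 45 934 764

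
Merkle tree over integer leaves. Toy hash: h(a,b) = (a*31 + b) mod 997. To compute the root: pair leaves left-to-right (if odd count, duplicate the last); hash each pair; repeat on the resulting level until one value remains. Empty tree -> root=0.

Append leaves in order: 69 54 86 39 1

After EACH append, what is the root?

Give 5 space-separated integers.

After append 69 (leaves=[69]):
  L0: [69]
  root=69
After append 54 (leaves=[69, 54]):
  L0: [69, 54]
  L1: h(69,54)=(69*31+54)%997=199 -> [199]
  root=199
After append 86 (leaves=[69, 54, 86]):
  L0: [69, 54, 86]
  L1: h(69,54)=(69*31+54)%997=199 h(86,86)=(86*31+86)%997=758 -> [199, 758]
  L2: h(199,758)=(199*31+758)%997=945 -> [945]
  root=945
After append 39 (leaves=[69, 54, 86, 39]):
  L0: [69, 54, 86, 39]
  L1: h(69,54)=(69*31+54)%997=199 h(86,39)=(86*31+39)%997=711 -> [199, 711]
  L2: h(199,711)=(199*31+711)%997=898 -> [898]
  root=898
After append 1 (leaves=[69, 54, 86, 39, 1]):
  L0: [69, 54, 86, 39, 1]
  L1: h(69,54)=(69*31+54)%997=199 h(86,39)=(86*31+39)%997=711 h(1,1)=(1*31+1)%997=32 -> [199, 711, 32]
  L2: h(199,711)=(199*31+711)%997=898 h(32,32)=(32*31+32)%997=27 -> [898, 27]
  L3: h(898,27)=(898*31+27)%997=946 -> [946]
  root=946

Answer: 69 199 945 898 946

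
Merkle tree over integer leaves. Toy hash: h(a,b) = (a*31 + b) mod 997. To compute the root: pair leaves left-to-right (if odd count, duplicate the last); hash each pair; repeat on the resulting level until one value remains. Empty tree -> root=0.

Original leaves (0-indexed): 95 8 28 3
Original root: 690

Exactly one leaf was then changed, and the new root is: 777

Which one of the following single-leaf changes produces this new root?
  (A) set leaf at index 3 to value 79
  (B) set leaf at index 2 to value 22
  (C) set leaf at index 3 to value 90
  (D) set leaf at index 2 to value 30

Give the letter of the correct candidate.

Original leaves: [95, 8, 28, 3]
Target new root: 777
Try each candidate change and compute the resulting root:
Candidate A: set leaf[3] = 79 -> leaves = [95, 8, 28, 79]
  L0: [95, 8, 28, 79]
  L1: h(95,8)=(95*31+8)%997=959 h(28,79)=(28*31+79)%997=947 -> [959, 947]
  L2: h(959,947)=(959*31+947)%997=766 -> [766]
  root = 766 != target 777
Candidate B: set leaf[2] = 22 -> leaves = [95, 8, 22, 3]
  L0: [95, 8, 22, 3]
  L1: h(95,8)=(95*31+8)%997=959 h(22,3)=(22*31+3)%997=685 -> [959, 685]
  L2: h(959,685)=(959*31+685)%997=504 -> [504]
  root = 504 != target 777
Candidate C: set leaf[3] = 90 -> leaves = [95, 8, 28, 90]
  L0: [95, 8, 28, 90]
  L1: h(95,8)=(95*31+8)%997=959 h(28,90)=(28*31+90)%997=958 -> [959, 958]
  L2: h(959,958)=(959*31+958)%997=777 -> [777]
  root = 777 == target 777  ** MATCH **
Candidate D: set leaf[2] = 30 -> leaves = [95, 8, 30, 3]
  L0: [95, 8, 30, 3]
  L1: h(95,8)=(95*31+8)%997=959 h(30,3)=(30*31+3)%997=933 -> [959, 933]
  L2: h(959,933)=(959*31+933)%997=752 -> [752]
  root = 752 != target 777
Candidate C produces the target root.

Answer: C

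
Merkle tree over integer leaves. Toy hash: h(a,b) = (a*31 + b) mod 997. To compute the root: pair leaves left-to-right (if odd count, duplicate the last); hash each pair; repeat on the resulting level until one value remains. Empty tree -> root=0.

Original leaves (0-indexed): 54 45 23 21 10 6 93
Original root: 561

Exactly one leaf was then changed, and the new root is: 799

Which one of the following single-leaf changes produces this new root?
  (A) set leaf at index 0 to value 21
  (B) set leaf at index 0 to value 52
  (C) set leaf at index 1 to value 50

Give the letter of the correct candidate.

Original leaves: [54, 45, 23, 21, 10, 6, 93]
Target new root: 799
Try each candidate change and compute the resulting root:
Candidate A: set leaf[0] = 21 -> leaves = [21, 45, 23, 21, 10, 6, 93]
  L0: [21, 45, 23, 21, 10, 6, 93]
  L1: h(21,45)=(21*31+45)%997=696 h(23,21)=(23*31+21)%997=734 h(10,6)=(10*31+6)%997=316 h(93,93)=(93*31+93)%997=982 -> [696, 734, 316, 982]
  L2: h(696,734)=(696*31+734)%997=376 h(316,982)=(316*31+982)%997=808 -> [376, 808]
  L3: h(376,808)=(376*31+808)%997=500 -> [500]
  root = 500 != target 799
Candidate B: set leaf[0] = 52 -> leaves = [52, 45, 23, 21, 10, 6, 93]
  L0: [52, 45, 23, 21, 10, 6, 93]
  L1: h(52,45)=(52*31+45)%997=660 h(23,21)=(23*31+21)%997=734 h(10,6)=(10*31+6)%997=316 h(93,93)=(93*31+93)%997=982 -> [660, 734, 316, 982]
  L2: h(660,734)=(660*31+734)%997=257 h(316,982)=(316*31+982)%997=808 -> [257, 808]
  L3: h(257,808)=(257*31+808)%997=799 -> [799]
  root = 799 == target 799  ** MATCH **
Candidate C: set leaf[1] = 50 -> leaves = [54, 50, 23, 21, 10, 6, 93]
  L0: [54, 50, 23, 21, 10, 6, 93]
  L1: h(54,50)=(54*31+50)%997=727 h(23,21)=(23*31+21)%997=734 h(10,6)=(10*31+6)%997=316 h(93,93)=(93*31+93)%997=982 -> [727, 734, 316, 982]
  L2: h(727,734)=(727*31+734)%997=340 h(316,982)=(316*31+982)%997=808 -> [340, 808]
  L3: h(340,808)=(340*31+808)%997=381 -> [381]
  root = 381 != target 799
Candidate B produces the target root.

Answer: B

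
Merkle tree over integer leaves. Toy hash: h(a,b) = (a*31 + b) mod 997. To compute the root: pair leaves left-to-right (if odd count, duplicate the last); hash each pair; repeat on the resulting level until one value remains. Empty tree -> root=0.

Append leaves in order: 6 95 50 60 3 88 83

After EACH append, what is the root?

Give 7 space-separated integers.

After append 6 (leaves=[6]):
  L0: [6]
  root=6
After append 95 (leaves=[6, 95]):
  L0: [6, 95]
  L1: h(6,95)=(6*31+95)%997=281 -> [281]
  root=281
After append 50 (leaves=[6, 95, 50]):
  L0: [6, 95, 50]
  L1: h(6,95)=(6*31+95)%997=281 h(50,50)=(50*31+50)%997=603 -> [281, 603]
  L2: h(281,603)=(281*31+603)%997=341 -> [341]
  root=341
After append 60 (leaves=[6, 95, 50, 60]):
  L0: [6, 95, 50, 60]
  L1: h(6,95)=(6*31+95)%997=281 h(50,60)=(50*31+60)%997=613 -> [281, 613]
  L2: h(281,613)=(281*31+613)%997=351 -> [351]
  root=351
After append 3 (leaves=[6, 95, 50, 60, 3]):
  L0: [6, 95, 50, 60, 3]
  L1: h(6,95)=(6*31+95)%997=281 h(50,60)=(50*31+60)%997=613 h(3,3)=(3*31+3)%997=96 -> [281, 613, 96]
  L2: h(281,613)=(281*31+613)%997=351 h(96,96)=(96*31+96)%997=81 -> [351, 81]
  L3: h(351,81)=(351*31+81)%997=992 -> [992]
  root=992
After append 88 (leaves=[6, 95, 50, 60, 3, 88]):
  L0: [6, 95, 50, 60, 3, 88]
  L1: h(6,95)=(6*31+95)%997=281 h(50,60)=(50*31+60)%997=613 h(3,88)=(3*31+88)%997=181 -> [281, 613, 181]
  L2: h(281,613)=(281*31+613)%997=351 h(181,181)=(181*31+181)%997=807 -> [351, 807]
  L3: h(351,807)=(351*31+807)%997=721 -> [721]
  root=721
After append 83 (leaves=[6, 95, 50, 60, 3, 88, 83]):
  L0: [6, 95, 50, 60, 3, 88, 83]
  L1: h(6,95)=(6*31+95)%997=281 h(50,60)=(50*31+60)%997=613 h(3,88)=(3*31+88)%997=181 h(83,83)=(83*31+83)%997=662 -> [281, 613, 181, 662]
  L2: h(281,613)=(281*31+613)%997=351 h(181,662)=(181*31+662)%997=291 -> [351, 291]
  L3: h(351,291)=(351*31+291)%997=205 -> [205]
  root=205

Answer: 6 281 341 351 992 721 205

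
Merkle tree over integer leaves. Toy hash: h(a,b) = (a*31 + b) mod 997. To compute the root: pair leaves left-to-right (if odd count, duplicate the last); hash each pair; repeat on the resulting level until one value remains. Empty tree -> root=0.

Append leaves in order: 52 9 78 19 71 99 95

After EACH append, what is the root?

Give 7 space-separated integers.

After append 52 (leaves=[52]):
  L0: [52]
  root=52
After append 9 (leaves=[52, 9]):
  L0: [52, 9]
  L1: h(52,9)=(52*31+9)%997=624 -> [624]
  root=624
After append 78 (leaves=[52, 9, 78]):
  L0: [52, 9, 78]
  L1: h(52,9)=(52*31+9)%997=624 h(78,78)=(78*31+78)%997=502 -> [624, 502]
  L2: h(624,502)=(624*31+502)%997=903 -> [903]
  root=903
After append 19 (leaves=[52, 9, 78, 19]):
  L0: [52, 9, 78, 19]
  L1: h(52,9)=(52*31+9)%997=624 h(78,19)=(78*31+19)%997=443 -> [624, 443]
  L2: h(624,443)=(624*31+443)%997=844 -> [844]
  root=844
After append 71 (leaves=[52, 9, 78, 19, 71]):
  L0: [52, 9, 78, 19, 71]
  L1: h(52,9)=(52*31+9)%997=624 h(78,19)=(78*31+19)%997=443 h(71,71)=(71*31+71)%997=278 -> [624, 443, 278]
  L2: h(624,443)=(624*31+443)%997=844 h(278,278)=(278*31+278)%997=920 -> [844, 920]
  L3: h(844,920)=(844*31+920)%997=165 -> [165]
  root=165
After append 99 (leaves=[52, 9, 78, 19, 71, 99]):
  L0: [52, 9, 78, 19, 71, 99]
  L1: h(52,9)=(52*31+9)%997=624 h(78,19)=(78*31+19)%997=443 h(71,99)=(71*31+99)%997=306 -> [624, 443, 306]
  L2: h(624,443)=(624*31+443)%997=844 h(306,306)=(306*31+306)%997=819 -> [844, 819]
  L3: h(844,819)=(844*31+819)%997=64 -> [64]
  root=64
After append 95 (leaves=[52, 9, 78, 19, 71, 99, 95]):
  L0: [52, 9, 78, 19, 71, 99, 95]
  L1: h(52,9)=(52*31+9)%997=624 h(78,19)=(78*31+19)%997=443 h(71,99)=(71*31+99)%997=306 h(95,95)=(95*31+95)%997=49 -> [624, 443, 306, 49]
  L2: h(624,443)=(624*31+443)%997=844 h(306,49)=(306*31+49)%997=562 -> [844, 562]
  L3: h(844,562)=(844*31+562)%997=804 -> [804]
  root=804

Answer: 52 624 903 844 165 64 804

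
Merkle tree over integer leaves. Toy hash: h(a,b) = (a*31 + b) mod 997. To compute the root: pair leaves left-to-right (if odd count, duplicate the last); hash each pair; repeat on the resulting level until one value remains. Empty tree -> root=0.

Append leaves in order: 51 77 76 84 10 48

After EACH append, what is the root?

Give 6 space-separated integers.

Answer: 51 661 989 0 270 489

Derivation:
After append 51 (leaves=[51]):
  L0: [51]
  root=51
After append 77 (leaves=[51, 77]):
  L0: [51, 77]
  L1: h(51,77)=(51*31+77)%997=661 -> [661]
  root=661
After append 76 (leaves=[51, 77, 76]):
  L0: [51, 77, 76]
  L1: h(51,77)=(51*31+77)%997=661 h(76,76)=(76*31+76)%997=438 -> [661, 438]
  L2: h(661,438)=(661*31+438)%997=989 -> [989]
  root=989
After append 84 (leaves=[51, 77, 76, 84]):
  L0: [51, 77, 76, 84]
  L1: h(51,77)=(51*31+77)%997=661 h(76,84)=(76*31+84)%997=446 -> [661, 446]
  L2: h(661,446)=(661*31+446)%997=0 -> [0]
  root=0
After append 10 (leaves=[51, 77, 76, 84, 10]):
  L0: [51, 77, 76, 84, 10]
  L1: h(51,77)=(51*31+77)%997=661 h(76,84)=(76*31+84)%997=446 h(10,10)=(10*31+10)%997=320 -> [661, 446, 320]
  L2: h(661,446)=(661*31+446)%997=0 h(320,320)=(320*31+320)%997=270 -> [0, 270]
  L3: h(0,270)=(0*31+270)%997=270 -> [270]
  root=270
After append 48 (leaves=[51, 77, 76, 84, 10, 48]):
  L0: [51, 77, 76, 84, 10, 48]
  L1: h(51,77)=(51*31+77)%997=661 h(76,84)=(76*31+84)%997=446 h(10,48)=(10*31+48)%997=358 -> [661, 446, 358]
  L2: h(661,446)=(661*31+446)%997=0 h(358,358)=(358*31+358)%997=489 -> [0, 489]
  L3: h(0,489)=(0*31+489)%997=489 -> [489]
  root=489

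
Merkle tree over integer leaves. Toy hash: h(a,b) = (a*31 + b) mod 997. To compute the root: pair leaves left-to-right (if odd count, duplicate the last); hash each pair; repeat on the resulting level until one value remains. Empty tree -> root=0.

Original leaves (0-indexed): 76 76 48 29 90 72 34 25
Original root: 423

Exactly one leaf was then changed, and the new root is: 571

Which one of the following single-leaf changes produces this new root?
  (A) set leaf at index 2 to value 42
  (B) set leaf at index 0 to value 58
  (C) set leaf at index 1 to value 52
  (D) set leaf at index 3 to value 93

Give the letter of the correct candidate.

Original leaves: [76, 76, 48, 29, 90, 72, 34, 25]
Target new root: 571
Try each candidate change and compute the resulting root:
Candidate A: set leaf[2] = 42 -> leaves = [76, 76, 42, 29, 90, 72, 34, 25]
  L0: [76, 76, 42, 29, 90, 72, 34, 25]
  L1: h(76,76)=(76*31+76)%997=438 h(42,29)=(42*31+29)%997=334 h(90,72)=(90*31+72)%997=868 h(34,25)=(34*31+25)%997=82 -> [438, 334, 868, 82]
  L2: h(438,334)=(438*31+334)%997=951 h(868,82)=(868*31+82)%997=71 -> [951, 71]
  L3: h(951,71)=(951*31+71)%997=639 -> [639]
  root = 639 != target 571
Candidate B: set leaf[0] = 58 -> leaves = [58, 76, 48, 29, 90, 72, 34, 25]
  L0: [58, 76, 48, 29, 90, 72, 34, 25]
  L1: h(58,76)=(58*31+76)%997=877 h(48,29)=(48*31+29)%997=520 h(90,72)=(90*31+72)%997=868 h(34,25)=(34*31+25)%997=82 -> [877, 520, 868, 82]
  L2: h(877,520)=(877*31+520)%997=788 h(868,82)=(868*31+82)%997=71 -> [788, 71]
  L3: h(788,71)=(788*31+71)%997=571 -> [571]
  root = 571 == target 571  ** MATCH **
Candidate C: set leaf[1] = 52 -> leaves = [76, 52, 48, 29, 90, 72, 34, 25]
  L0: [76, 52, 48, 29, 90, 72, 34, 25]
  L1: h(76,52)=(76*31+52)%997=414 h(48,29)=(48*31+29)%997=520 h(90,72)=(90*31+72)%997=868 h(34,25)=(34*31+25)%997=82 -> [414, 520, 868, 82]
  L2: h(414,520)=(414*31+520)%997=393 h(868,82)=(868*31+82)%997=71 -> [393, 71]
  L3: h(393,71)=(393*31+71)%997=290 -> [290]
  root = 290 != target 571
Candidate D: set leaf[3] = 93 -> leaves = [76, 76, 48, 93, 90, 72, 34, 25]
  L0: [76, 76, 48, 93, 90, 72, 34, 25]
  L1: h(76,76)=(76*31+76)%997=438 h(48,93)=(48*31+93)%997=584 h(90,72)=(90*31+72)%997=868 h(34,25)=(34*31+25)%997=82 -> [438, 584, 868, 82]
  L2: h(438,584)=(438*31+584)%997=204 h(868,82)=(868*31+82)%997=71 -> [204, 71]
  L3: h(204,71)=(204*31+71)%997=413 -> [413]
  root = 413 != target 571
Candidate B produces the target root.

Answer: B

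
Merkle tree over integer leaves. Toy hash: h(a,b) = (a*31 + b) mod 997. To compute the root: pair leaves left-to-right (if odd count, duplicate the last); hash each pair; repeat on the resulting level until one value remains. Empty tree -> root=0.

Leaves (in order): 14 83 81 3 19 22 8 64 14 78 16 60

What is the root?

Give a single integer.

L0: [14, 83, 81, 3, 19, 22, 8, 64, 14, 78, 16, 60]
L1: h(14,83)=(14*31+83)%997=517 h(81,3)=(81*31+3)%997=520 h(19,22)=(19*31+22)%997=611 h(8,64)=(8*31+64)%997=312 h(14,78)=(14*31+78)%997=512 h(16,60)=(16*31+60)%997=556 -> [517, 520, 611, 312, 512, 556]
L2: h(517,520)=(517*31+520)%997=595 h(611,312)=(611*31+312)%997=310 h(512,556)=(512*31+556)%997=476 -> [595, 310, 476]
L3: h(595,310)=(595*31+310)%997=809 h(476,476)=(476*31+476)%997=277 -> [809, 277]
L4: h(809,277)=(809*31+277)%997=431 -> [431]

Answer: 431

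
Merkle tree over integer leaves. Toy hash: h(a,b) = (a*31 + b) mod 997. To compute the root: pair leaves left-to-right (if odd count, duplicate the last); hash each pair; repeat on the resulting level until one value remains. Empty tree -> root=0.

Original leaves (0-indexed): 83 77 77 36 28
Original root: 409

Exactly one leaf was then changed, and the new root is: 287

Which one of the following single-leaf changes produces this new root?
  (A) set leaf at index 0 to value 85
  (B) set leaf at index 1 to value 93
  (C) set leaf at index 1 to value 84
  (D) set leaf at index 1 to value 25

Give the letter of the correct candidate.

Answer: D

Derivation:
Original leaves: [83, 77, 77, 36, 28]
Target new root: 287
Try each candidate change and compute the resulting root:
Candidate A: set leaf[0] = 85 -> leaves = [85, 77, 77, 36, 28]
  L0: [85, 77, 77, 36, 28]
  L1: h(85,77)=(85*31+77)%997=718 h(77,36)=(77*31+36)%997=429 h(28,28)=(28*31+28)%997=896 -> [718, 429, 896]
  L2: h(718,429)=(718*31+429)%997=753 h(896,896)=(896*31+896)%997=756 -> [753, 756]
  L3: h(753,756)=(753*31+756)%997=171 -> [171]
  root = 171 != target 287
Candidate B: set leaf[1] = 93 -> leaves = [83, 93, 77, 36, 28]
  L0: [83, 93, 77, 36, 28]
  L1: h(83,93)=(83*31+93)%997=672 h(77,36)=(77*31+36)%997=429 h(28,28)=(28*31+28)%997=896 -> [672, 429, 896]
  L2: h(672,429)=(672*31+429)%997=324 h(896,896)=(896*31+896)%997=756 -> [324, 756]
  L3: h(324,756)=(324*31+756)%997=830 -> [830]
  root = 830 != target 287
Candidate C: set leaf[1] = 84 -> leaves = [83, 84, 77, 36, 28]
  L0: [83, 84, 77, 36, 28]
  L1: h(83,84)=(83*31+84)%997=663 h(77,36)=(77*31+36)%997=429 h(28,28)=(28*31+28)%997=896 -> [663, 429, 896]
  L2: h(663,429)=(663*31+429)%997=45 h(896,896)=(896*31+896)%997=756 -> [45, 756]
  L3: h(45,756)=(45*31+756)%997=157 -> [157]
  root = 157 != target 287
Candidate D: set leaf[1] = 25 -> leaves = [83, 25, 77, 36, 28]
  L0: [83, 25, 77, 36, 28]
  L1: h(83,25)=(83*31+25)%997=604 h(77,36)=(77*31+36)%997=429 h(28,28)=(28*31+28)%997=896 -> [604, 429, 896]
  L2: h(604,429)=(604*31+429)%997=210 h(896,896)=(896*31+896)%997=756 -> [210, 756]
  L3: h(210,756)=(210*31+756)%997=287 -> [287]
  root = 287 == target 287  ** MATCH **
Candidate D produces the target root.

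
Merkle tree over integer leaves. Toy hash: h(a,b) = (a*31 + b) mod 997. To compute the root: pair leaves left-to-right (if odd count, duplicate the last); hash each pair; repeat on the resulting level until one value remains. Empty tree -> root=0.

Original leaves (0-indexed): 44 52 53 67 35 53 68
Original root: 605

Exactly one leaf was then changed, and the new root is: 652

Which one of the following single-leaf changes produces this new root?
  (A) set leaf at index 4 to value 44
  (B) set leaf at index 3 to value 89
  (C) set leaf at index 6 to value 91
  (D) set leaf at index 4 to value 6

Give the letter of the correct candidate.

Original leaves: [44, 52, 53, 67, 35, 53, 68]
Target new root: 652
Try each candidate change and compute the resulting root:
Candidate A: set leaf[4] = 44 -> leaves = [44, 52, 53, 67, 44, 53, 68]
  L0: [44, 52, 53, 67, 44, 53, 68]
  L1: h(44,52)=(44*31+52)%997=419 h(53,67)=(53*31+67)%997=713 h(44,53)=(44*31+53)%997=420 h(68,68)=(68*31+68)%997=182 -> [419, 713, 420, 182]
  L2: h(419,713)=(419*31+713)%997=741 h(420,182)=(420*31+182)%997=241 -> [741, 241]
  L3: h(741,241)=(741*31+241)%997=281 -> [281]
  root = 281 != target 652
Candidate B: set leaf[3] = 89 -> leaves = [44, 52, 53, 89, 35, 53, 68]
  L0: [44, 52, 53, 89, 35, 53, 68]
  L1: h(44,52)=(44*31+52)%997=419 h(53,89)=(53*31+89)%997=735 h(35,53)=(35*31+53)%997=141 h(68,68)=(68*31+68)%997=182 -> [419, 735, 141, 182]
  L2: h(419,735)=(419*31+735)%997=763 h(141,182)=(141*31+182)%997=565 -> [763, 565]
  L3: h(763,565)=(763*31+565)%997=290 -> [290]
  root = 290 != target 652
Candidate C: set leaf[6] = 91 -> leaves = [44, 52, 53, 67, 35, 53, 91]
  L0: [44, 52, 53, 67, 35, 53, 91]
  L1: h(44,52)=(44*31+52)%997=419 h(53,67)=(53*31+67)%997=713 h(35,53)=(35*31+53)%997=141 h(91,91)=(91*31+91)%997=918 -> [419, 713, 141, 918]
  L2: h(419,713)=(419*31+713)%997=741 h(141,918)=(141*31+918)%997=304 -> [741, 304]
  L3: h(741,304)=(741*31+304)%997=344 -> [344]
  root = 344 != target 652
Candidate D: set leaf[4] = 6 -> leaves = [44, 52, 53, 67, 6, 53, 68]
  L0: [44, 52, 53, 67, 6, 53, 68]
  L1: h(44,52)=(44*31+52)%997=419 h(53,67)=(53*31+67)%997=713 h(6,53)=(6*31+53)%997=239 h(68,68)=(68*31+68)%997=182 -> [419, 713, 239, 182]
  L2: h(419,713)=(419*31+713)%997=741 h(239,182)=(239*31+182)%997=612 -> [741, 612]
  L3: h(741,612)=(741*31+612)%997=652 -> [652]
  root = 652 == target 652  ** MATCH **
Candidate D produces the target root.

Answer: D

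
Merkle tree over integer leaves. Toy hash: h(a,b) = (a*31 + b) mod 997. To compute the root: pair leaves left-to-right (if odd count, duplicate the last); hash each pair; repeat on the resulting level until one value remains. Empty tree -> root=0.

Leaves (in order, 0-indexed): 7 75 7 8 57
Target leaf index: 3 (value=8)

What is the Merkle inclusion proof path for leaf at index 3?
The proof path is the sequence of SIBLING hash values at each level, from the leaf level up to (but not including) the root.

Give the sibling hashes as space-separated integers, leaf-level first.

Answer: 7 292 542

Derivation:
L0 (leaves): [7, 75, 7, 8, 57], target index=3
L1: h(7,75)=(7*31+75)%997=292 [pair 0] h(7,8)=(7*31+8)%997=225 [pair 1] h(57,57)=(57*31+57)%997=827 [pair 2] -> [292, 225, 827]
  Sibling for proof at L0: 7
L2: h(292,225)=(292*31+225)%997=304 [pair 0] h(827,827)=(827*31+827)%997=542 [pair 1] -> [304, 542]
  Sibling for proof at L1: 292
L3: h(304,542)=(304*31+542)%997=993 [pair 0] -> [993]
  Sibling for proof at L2: 542
Root: 993
Proof path (sibling hashes from leaf to root): [7, 292, 542]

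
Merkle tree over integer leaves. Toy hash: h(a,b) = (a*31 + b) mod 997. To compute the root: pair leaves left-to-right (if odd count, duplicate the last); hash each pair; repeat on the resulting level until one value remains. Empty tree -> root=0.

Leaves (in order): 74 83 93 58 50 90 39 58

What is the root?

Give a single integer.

Answer: 877

Derivation:
L0: [74, 83, 93, 58, 50, 90, 39, 58]
L1: h(74,83)=(74*31+83)%997=383 h(93,58)=(93*31+58)%997=947 h(50,90)=(50*31+90)%997=643 h(39,58)=(39*31+58)%997=270 -> [383, 947, 643, 270]
L2: h(383,947)=(383*31+947)%997=856 h(643,270)=(643*31+270)%997=263 -> [856, 263]
L3: h(856,263)=(856*31+263)%997=877 -> [877]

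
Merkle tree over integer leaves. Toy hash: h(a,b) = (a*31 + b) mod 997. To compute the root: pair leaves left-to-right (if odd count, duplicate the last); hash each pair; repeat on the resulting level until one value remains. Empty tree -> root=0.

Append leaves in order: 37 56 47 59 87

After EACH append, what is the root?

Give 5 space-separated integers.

Answer: 37 206 911 923 55

Derivation:
After append 37 (leaves=[37]):
  L0: [37]
  root=37
After append 56 (leaves=[37, 56]):
  L0: [37, 56]
  L1: h(37,56)=(37*31+56)%997=206 -> [206]
  root=206
After append 47 (leaves=[37, 56, 47]):
  L0: [37, 56, 47]
  L1: h(37,56)=(37*31+56)%997=206 h(47,47)=(47*31+47)%997=507 -> [206, 507]
  L2: h(206,507)=(206*31+507)%997=911 -> [911]
  root=911
After append 59 (leaves=[37, 56, 47, 59]):
  L0: [37, 56, 47, 59]
  L1: h(37,56)=(37*31+56)%997=206 h(47,59)=(47*31+59)%997=519 -> [206, 519]
  L2: h(206,519)=(206*31+519)%997=923 -> [923]
  root=923
After append 87 (leaves=[37, 56, 47, 59, 87]):
  L0: [37, 56, 47, 59, 87]
  L1: h(37,56)=(37*31+56)%997=206 h(47,59)=(47*31+59)%997=519 h(87,87)=(87*31+87)%997=790 -> [206, 519, 790]
  L2: h(206,519)=(206*31+519)%997=923 h(790,790)=(790*31+790)%997=355 -> [923, 355]
  L3: h(923,355)=(923*31+355)%997=55 -> [55]
  root=55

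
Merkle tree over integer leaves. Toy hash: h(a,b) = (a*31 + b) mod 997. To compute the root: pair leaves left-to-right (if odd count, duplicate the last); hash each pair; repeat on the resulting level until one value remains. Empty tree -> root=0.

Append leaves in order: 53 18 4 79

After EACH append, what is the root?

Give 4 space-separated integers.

After append 53 (leaves=[53]):
  L0: [53]
  root=53
After append 18 (leaves=[53, 18]):
  L0: [53, 18]
  L1: h(53,18)=(53*31+18)%997=664 -> [664]
  root=664
After append 4 (leaves=[53, 18, 4]):
  L0: [53, 18, 4]
  L1: h(53,18)=(53*31+18)%997=664 h(4,4)=(4*31+4)%997=128 -> [664, 128]
  L2: h(664,128)=(664*31+128)%997=772 -> [772]
  root=772
After append 79 (leaves=[53, 18, 4, 79]):
  L0: [53, 18, 4, 79]
  L1: h(53,18)=(53*31+18)%997=664 h(4,79)=(4*31+79)%997=203 -> [664, 203]
  L2: h(664,203)=(664*31+203)%997=847 -> [847]
  root=847

Answer: 53 664 772 847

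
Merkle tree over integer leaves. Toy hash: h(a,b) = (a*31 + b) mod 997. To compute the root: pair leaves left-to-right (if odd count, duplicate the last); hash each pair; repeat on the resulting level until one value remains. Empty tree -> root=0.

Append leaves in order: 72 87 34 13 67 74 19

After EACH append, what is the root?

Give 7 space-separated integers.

Answer: 72 325 196 175 255 479 930

Derivation:
After append 72 (leaves=[72]):
  L0: [72]
  root=72
After append 87 (leaves=[72, 87]):
  L0: [72, 87]
  L1: h(72,87)=(72*31+87)%997=325 -> [325]
  root=325
After append 34 (leaves=[72, 87, 34]):
  L0: [72, 87, 34]
  L1: h(72,87)=(72*31+87)%997=325 h(34,34)=(34*31+34)%997=91 -> [325, 91]
  L2: h(325,91)=(325*31+91)%997=196 -> [196]
  root=196
After append 13 (leaves=[72, 87, 34, 13]):
  L0: [72, 87, 34, 13]
  L1: h(72,87)=(72*31+87)%997=325 h(34,13)=(34*31+13)%997=70 -> [325, 70]
  L2: h(325,70)=(325*31+70)%997=175 -> [175]
  root=175
After append 67 (leaves=[72, 87, 34, 13, 67]):
  L0: [72, 87, 34, 13, 67]
  L1: h(72,87)=(72*31+87)%997=325 h(34,13)=(34*31+13)%997=70 h(67,67)=(67*31+67)%997=150 -> [325, 70, 150]
  L2: h(325,70)=(325*31+70)%997=175 h(150,150)=(150*31+150)%997=812 -> [175, 812]
  L3: h(175,812)=(175*31+812)%997=255 -> [255]
  root=255
After append 74 (leaves=[72, 87, 34, 13, 67, 74]):
  L0: [72, 87, 34, 13, 67, 74]
  L1: h(72,87)=(72*31+87)%997=325 h(34,13)=(34*31+13)%997=70 h(67,74)=(67*31+74)%997=157 -> [325, 70, 157]
  L2: h(325,70)=(325*31+70)%997=175 h(157,157)=(157*31+157)%997=39 -> [175, 39]
  L3: h(175,39)=(175*31+39)%997=479 -> [479]
  root=479
After append 19 (leaves=[72, 87, 34, 13, 67, 74, 19]):
  L0: [72, 87, 34, 13, 67, 74, 19]
  L1: h(72,87)=(72*31+87)%997=325 h(34,13)=(34*31+13)%997=70 h(67,74)=(67*31+74)%997=157 h(19,19)=(19*31+19)%997=608 -> [325, 70, 157, 608]
  L2: h(325,70)=(325*31+70)%997=175 h(157,608)=(157*31+608)%997=490 -> [175, 490]
  L3: h(175,490)=(175*31+490)%997=930 -> [930]
  root=930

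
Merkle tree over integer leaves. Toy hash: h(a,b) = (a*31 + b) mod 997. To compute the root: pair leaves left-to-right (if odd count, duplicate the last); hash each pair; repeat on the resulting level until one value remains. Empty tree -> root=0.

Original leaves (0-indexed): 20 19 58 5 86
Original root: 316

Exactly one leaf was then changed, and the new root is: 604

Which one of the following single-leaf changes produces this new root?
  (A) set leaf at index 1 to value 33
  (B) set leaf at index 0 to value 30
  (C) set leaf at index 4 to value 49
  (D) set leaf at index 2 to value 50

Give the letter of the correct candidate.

Original leaves: [20, 19, 58, 5, 86]
Target new root: 604
Try each candidate change and compute the resulting root:
Candidate A: set leaf[1] = 33 -> leaves = [20, 33, 58, 5, 86]
  L0: [20, 33, 58, 5, 86]
  L1: h(20,33)=(20*31+33)%997=653 h(58,5)=(58*31+5)%997=806 h(86,86)=(86*31+86)%997=758 -> [653, 806, 758]
  L2: h(653,806)=(653*31+806)%997=112 h(758,758)=(758*31+758)%997=328 -> [112, 328]
  L3: h(112,328)=(112*31+328)%997=809 -> [809]
  root = 809 != target 604
Candidate B: set leaf[0] = 30 -> leaves = [30, 19, 58, 5, 86]
  L0: [30, 19, 58, 5, 86]
  L1: h(30,19)=(30*31+19)%997=949 h(58,5)=(58*31+5)%997=806 h(86,86)=(86*31+86)%997=758 -> [949, 806, 758]
  L2: h(949,806)=(949*31+806)%997=315 h(758,758)=(758*31+758)%997=328 -> [315, 328]
  L3: h(315,328)=(315*31+328)%997=123 -> [123]
  root = 123 != target 604
Candidate C: set leaf[4] = 49 -> leaves = [20, 19, 58, 5, 49]
  L0: [20, 19, 58, 5, 49]
  L1: h(20,19)=(20*31+19)%997=639 h(58,5)=(58*31+5)%997=806 h(49,49)=(49*31+49)%997=571 -> [639, 806, 571]
  L2: h(639,806)=(639*31+806)%997=675 h(571,571)=(571*31+571)%997=326 -> [675, 326]
  L3: h(675,326)=(675*31+326)%997=314 -> [314]
  root = 314 != target 604
Candidate D: set leaf[2] = 50 -> leaves = [20, 19, 50, 5, 86]
  L0: [20, 19, 50, 5, 86]
  L1: h(20,19)=(20*31+19)%997=639 h(50,5)=(50*31+5)%997=558 h(86,86)=(86*31+86)%997=758 -> [639, 558, 758]
  L2: h(639,558)=(639*31+558)%997=427 h(758,758)=(758*31+758)%997=328 -> [427, 328]
  L3: h(427,328)=(427*31+328)%997=604 -> [604]
  root = 604 == target 604  ** MATCH **
Candidate D produces the target root.

Answer: D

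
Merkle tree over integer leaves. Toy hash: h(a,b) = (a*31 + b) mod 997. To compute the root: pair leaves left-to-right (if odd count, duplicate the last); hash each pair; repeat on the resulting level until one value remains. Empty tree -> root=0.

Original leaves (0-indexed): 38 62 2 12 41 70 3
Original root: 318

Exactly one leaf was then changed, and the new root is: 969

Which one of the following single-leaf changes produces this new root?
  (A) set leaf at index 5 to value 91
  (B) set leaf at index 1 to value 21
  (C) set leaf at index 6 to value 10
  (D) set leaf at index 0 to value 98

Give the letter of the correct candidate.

Answer: A

Derivation:
Original leaves: [38, 62, 2, 12, 41, 70, 3]
Target new root: 969
Try each candidate change and compute the resulting root:
Candidate A: set leaf[5] = 91 -> leaves = [38, 62, 2, 12, 41, 91, 3]
  L0: [38, 62, 2, 12, 41, 91, 3]
  L1: h(38,62)=(38*31+62)%997=243 h(2,12)=(2*31+12)%997=74 h(41,91)=(41*31+91)%997=365 h(3,3)=(3*31+3)%997=96 -> [243, 74, 365, 96]
  L2: h(243,74)=(243*31+74)%997=628 h(365,96)=(365*31+96)%997=444 -> [628, 444]
  L3: h(628,444)=(628*31+444)%997=969 -> [969]
  root = 969 == target 969  ** MATCH **
Candidate B: set leaf[1] = 21 -> leaves = [38, 21, 2, 12, 41, 70, 3]
  L0: [38, 21, 2, 12, 41, 70, 3]
  L1: h(38,21)=(38*31+21)%997=202 h(2,12)=(2*31+12)%997=74 h(41,70)=(41*31+70)%997=344 h(3,3)=(3*31+3)%997=96 -> [202, 74, 344, 96]
  L2: h(202,74)=(202*31+74)%997=354 h(344,96)=(344*31+96)%997=790 -> [354, 790]
  L3: h(354,790)=(354*31+790)%997=797 -> [797]
  root = 797 != target 969
Candidate C: set leaf[6] = 10 -> leaves = [38, 62, 2, 12, 41, 70, 10]
  L0: [38, 62, 2, 12, 41, 70, 10]
  L1: h(38,62)=(38*31+62)%997=243 h(2,12)=(2*31+12)%997=74 h(41,70)=(41*31+70)%997=344 h(10,10)=(10*31+10)%997=320 -> [243, 74, 344, 320]
  L2: h(243,74)=(243*31+74)%997=628 h(344,320)=(344*31+320)%997=17 -> [628, 17]
  L3: h(628,17)=(628*31+17)%997=542 -> [542]
  root = 542 != target 969
Candidate D: set leaf[0] = 98 -> leaves = [98, 62, 2, 12, 41, 70, 3]
  L0: [98, 62, 2, 12, 41, 70, 3]
  L1: h(98,62)=(98*31+62)%997=109 h(2,12)=(2*31+12)%997=74 h(41,70)=(41*31+70)%997=344 h(3,3)=(3*31+3)%997=96 -> [109, 74, 344, 96]
  L2: h(109,74)=(109*31+74)%997=462 h(344,96)=(344*31+96)%997=790 -> [462, 790]
  L3: h(462,790)=(462*31+790)%997=157 -> [157]
  root = 157 != target 969
Candidate A produces the target root.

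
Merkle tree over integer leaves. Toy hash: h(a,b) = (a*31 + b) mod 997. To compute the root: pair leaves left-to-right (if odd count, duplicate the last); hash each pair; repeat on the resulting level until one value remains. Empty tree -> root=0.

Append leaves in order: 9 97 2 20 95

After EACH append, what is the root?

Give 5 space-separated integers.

Answer: 9 376 753 771 544

Derivation:
After append 9 (leaves=[9]):
  L0: [9]
  root=9
After append 97 (leaves=[9, 97]):
  L0: [9, 97]
  L1: h(9,97)=(9*31+97)%997=376 -> [376]
  root=376
After append 2 (leaves=[9, 97, 2]):
  L0: [9, 97, 2]
  L1: h(9,97)=(9*31+97)%997=376 h(2,2)=(2*31+2)%997=64 -> [376, 64]
  L2: h(376,64)=(376*31+64)%997=753 -> [753]
  root=753
After append 20 (leaves=[9, 97, 2, 20]):
  L0: [9, 97, 2, 20]
  L1: h(9,97)=(9*31+97)%997=376 h(2,20)=(2*31+20)%997=82 -> [376, 82]
  L2: h(376,82)=(376*31+82)%997=771 -> [771]
  root=771
After append 95 (leaves=[9, 97, 2, 20, 95]):
  L0: [9, 97, 2, 20, 95]
  L1: h(9,97)=(9*31+97)%997=376 h(2,20)=(2*31+20)%997=82 h(95,95)=(95*31+95)%997=49 -> [376, 82, 49]
  L2: h(376,82)=(376*31+82)%997=771 h(49,49)=(49*31+49)%997=571 -> [771, 571]
  L3: h(771,571)=(771*31+571)%997=544 -> [544]
  root=544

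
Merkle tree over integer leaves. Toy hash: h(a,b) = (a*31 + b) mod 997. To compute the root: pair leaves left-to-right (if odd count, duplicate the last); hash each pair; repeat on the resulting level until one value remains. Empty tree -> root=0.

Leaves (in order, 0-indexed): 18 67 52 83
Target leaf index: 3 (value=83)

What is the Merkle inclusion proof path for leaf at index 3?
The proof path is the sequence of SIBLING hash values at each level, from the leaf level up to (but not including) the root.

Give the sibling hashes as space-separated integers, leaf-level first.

L0 (leaves): [18, 67, 52, 83], target index=3
L1: h(18,67)=(18*31+67)%997=625 [pair 0] h(52,83)=(52*31+83)%997=698 [pair 1] -> [625, 698]
  Sibling for proof at L0: 52
L2: h(625,698)=(625*31+698)%997=133 [pair 0] -> [133]
  Sibling for proof at L1: 625
Root: 133
Proof path (sibling hashes from leaf to root): [52, 625]

Answer: 52 625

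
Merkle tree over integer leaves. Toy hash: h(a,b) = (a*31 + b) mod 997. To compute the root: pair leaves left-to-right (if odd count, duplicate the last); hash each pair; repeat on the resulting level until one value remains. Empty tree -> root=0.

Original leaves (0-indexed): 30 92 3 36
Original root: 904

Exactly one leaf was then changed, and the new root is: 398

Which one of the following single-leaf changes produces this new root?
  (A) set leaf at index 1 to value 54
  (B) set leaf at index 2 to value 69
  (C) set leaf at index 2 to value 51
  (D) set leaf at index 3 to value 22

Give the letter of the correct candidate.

Answer: C

Derivation:
Original leaves: [30, 92, 3, 36]
Target new root: 398
Try each candidate change and compute the resulting root:
Candidate A: set leaf[1] = 54 -> leaves = [30, 54, 3, 36]
  L0: [30, 54, 3, 36]
  L1: h(30,54)=(30*31+54)%997=984 h(3,36)=(3*31+36)%997=129 -> [984, 129]
  L2: h(984,129)=(984*31+129)%997=723 -> [723]
  root = 723 != target 398
Candidate B: set leaf[2] = 69 -> leaves = [30, 92, 69, 36]
  L0: [30, 92, 69, 36]
  L1: h(30,92)=(30*31+92)%997=25 h(69,36)=(69*31+36)%997=181 -> [25, 181]
  L2: h(25,181)=(25*31+181)%997=956 -> [956]
  root = 956 != target 398
Candidate C: set leaf[2] = 51 -> leaves = [30, 92, 51, 36]
  L0: [30, 92, 51, 36]
  L1: h(30,92)=(30*31+92)%997=25 h(51,36)=(51*31+36)%997=620 -> [25, 620]
  L2: h(25,620)=(25*31+620)%997=398 -> [398]
  root = 398 == target 398  ** MATCH **
Candidate D: set leaf[3] = 22 -> leaves = [30, 92, 3, 22]
  L0: [30, 92, 3, 22]
  L1: h(30,92)=(30*31+92)%997=25 h(3,22)=(3*31+22)%997=115 -> [25, 115]
  L2: h(25,115)=(25*31+115)%997=890 -> [890]
  root = 890 != target 398
Candidate C produces the target root.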